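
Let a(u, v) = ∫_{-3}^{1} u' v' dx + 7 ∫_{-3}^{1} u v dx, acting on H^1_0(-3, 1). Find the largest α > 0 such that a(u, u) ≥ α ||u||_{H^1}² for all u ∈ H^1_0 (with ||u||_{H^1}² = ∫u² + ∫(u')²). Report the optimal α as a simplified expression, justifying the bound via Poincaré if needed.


α = 1

Coercivity of a(·,·) on H^1_0(-3, 1) means a(u, u) ≥ α ||u||_{H^1}² for every u ∈ H^1_0.
The interval has length L = 4, and Poincaré/coercivity depend only on L. Here a(u, u) = ∫(u')² + (7)·∫u².
Here c = 7 ≥ 1, so a(u,u) = ∫(u')² + c∫u² ≥ ∫(u')² + ∫u² = ||u||_{H^1}², i.e. α = 1 works. No larger α is possible: a(u,u) ≥ α||u||_{H^1}² means (1−α)∫(u')² ≥ (α−c)∫u², and for the modes u_n = sin(nπ(x−x₀)/L) (x₀ the left endpoint) one has ∫u_n²/∫(u_n')² = (L/(nπ))² → 0, so a(u_n,u_n)/||u_n||_{H^1}² → 1. Hence the optimal constant is α = 1.
Therefore α = 1.


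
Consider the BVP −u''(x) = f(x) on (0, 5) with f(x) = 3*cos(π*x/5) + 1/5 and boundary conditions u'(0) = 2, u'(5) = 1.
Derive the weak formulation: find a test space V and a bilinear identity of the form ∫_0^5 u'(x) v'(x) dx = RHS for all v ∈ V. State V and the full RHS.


V = H^1(0, 5) (v unrestricted at boundary; u is determined up to an additive constant); weak form: ∫_0^5 u'v' dx = ∫_0^5 (3*cos(π*x/5) + 1/5) v dx + v(5) − 2·v(0) for all v ∈ V.

Multiply both sides by a test function v and integrate from 0 to 5:
  ∫_0^5 −u''(x) v(x) dx = ∫_0^5 f(x) v(x) dx.
Integrate the LHS by parts once:
  ∫_0^5 −u'' v dx = −[u'(x) v(x)]_0^5 + ∫_0^5 u'(x) v'(x) dx.
Thus ∫_0^5 u'(x) v'(x) dx = ∫_0^5 f(x) v(x) dx + [u'(x) v(x)]_0^5.
Choose V so that boundary terms are either known or forced to vanish.
u has inhomogeneous Neumann u'(0) = 2, u'(5) = 1. [u' v]_0^5 = (1)·v(5) − (2)·v(0) = v(5) − 2·v(0). Take V = H^1(0, 5); boundary term becomes part of RHS.
Weak formulation: find u (satisfying any essential BC) such that ∫_0^5 u'(x) v'(x) dx = ∫_0^5 f v dx + v(5) − 2·v(0) for all v ∈ V (Neumann data are natural BCs: they enter the RHS as boundary terms).
Substituting f(x) = 3*cos(π*x/5) + 1/5, the right-hand side is ∫_0^5 (3*cos(π*x/5) + 1/5) v dx + v(5) − 2·v(0).
Compatibility check (pure Neumann): taking v ≡ 1 ∈ V gives 0 = ∫_0^5 f dx + (1) − (2), i.e. ∫_0^5 f dx must equal u'(0) − u'(5) = 1. Indeed ∫_0^5 (3*cos(π*x/5) + 1/5) dx = 1, so the data are compatible. The solution is then unique only up to an additive constant (fix it e.g. by requiring ∫_0^5 u dx = 0).


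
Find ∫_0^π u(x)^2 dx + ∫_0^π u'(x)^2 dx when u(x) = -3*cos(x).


||u||_{H^1(0,π)}^2 = 9*π

u'(x) = 3*sin(x).
Expand u² and (u')² and integrate term by term on (0, π), using: for integers n ≥ 1, ∫_0^π sin²(nx) dx = ∫_0^π cos²(nx) dx = π/2; for n ≠ n', ∫_0^π sin(nx)sin(n'x) dx = ∫_0^π cos(nx)cos(n'x) dx = 0; and by product-to-sum, ∫_0^π sin(nx)cos(n'x) dx = ½∫_0^π [sin((n+n')x) + sin((n−n')x)] dx, which is 0 when n+n' is even and 2n/(n²−n'²) when n+n' is odd (it need not vanish on (0, π)).
  u² squared terms: (-3)²·∫cos(x)² dx = 9·π/2 = 9*π/2.
  So ∫_0^π u² dx = 9*π/2.
  (u')² squared terms: (3)²·∫sin(x)² dx = 9·π/2 = 9*π/2.
  So ∫_0^π (u')² dx = 9*π/2.
||u||_{H^1}^2 = (9*π/2) + (9*π/2) = 9*π.


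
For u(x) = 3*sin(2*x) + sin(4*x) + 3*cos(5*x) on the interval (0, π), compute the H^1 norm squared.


||u||_{H^1(0,π)}^2 = -4784/21 + 148*π

u'(x) = -15*sin(5*x) + 6*cos(2*x) + 4*cos(4*x).
Expand u² and (u')² and integrate term by term on (0, π), using: for integers n ≥ 1, ∫_0^π sin²(nx) dx = ∫_0^π cos²(nx) dx = π/2; for n ≠ n', ∫_0^π sin(nx)sin(n'x) dx = ∫_0^π cos(nx)cos(n'x) dx = 0; and by product-to-sum, ∫_0^π sin(nx)cos(n'x) dx = ½∫_0^π [sin((n+n')x) + sin((n−n')x)] dx, which is 0 when n+n' is even and 2n/(n²−n'²) when n+n' is odd (it need not vanish on (0, π)).
  u² squared terms: (3)²·∫cos(5x)² dx = 9·π/2 = 9*π/2;  (3)²·∫sin(2x)² dx = 9·π/2 = 9*π/2;  (1)²·∫sin(4x)² dx = 1·π/2 = π/2.
  u² cross terms: 2·(3)·(3)·∫cos(5x)·sin(2x) dx = 18·(-4/21) = -24/7;  2·(3)·(1)·∫cos(5x)·sin(4x) dx = 6·(-8/9) = -16/3;  2·(3)·(1)·∫sin(2x)·sin(4x) dx = 6·(0) = 0.
  So ∫_0^π u² dx = 9*π/2 + 9*π/2 + π/2 − 24/7 − 16/3 + 0 = -184/21 + 19*π/2.
  (u')² squared terms: (-15)²·∫sin(5x)² dx = 225·π/2 = 225*π/2;  (4)²·∫cos(4x)² dx = 16·π/2 = 8*π;  (6)²·∫cos(2x)² dx = 36·π/2 = 18*π.
  (u')² cross terms: 2·(-15)·(4)·∫sin(5x)·cos(4x) dx = -120·(10/9) = -400/3;  2·(-15)·(6)·∫sin(5x)·cos(2x) dx = -180·(10/21) = -600/7;  2·(4)·(6)·∫cos(4x)·cos(2x) dx = 48·(0) = 0.
  So ∫_0^π (u')² dx = 225*π/2 + 8*π + 18*π − 400/3 − 600/7 + 0 = -4600/21 + 277*π/2.
||u||_{H^1}^2 = (-184/21 + 19*π/2) + (-4600/21 + 277*π/2) = -4784/21 + 148*π.


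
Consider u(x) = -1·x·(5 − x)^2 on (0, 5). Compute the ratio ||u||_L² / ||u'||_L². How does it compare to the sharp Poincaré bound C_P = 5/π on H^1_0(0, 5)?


||u||_L² / ||u'||_L² = 5*sqrt(14)/14 < C_P = 5/π.

u(x) = -1·x·(5 − x)^2, so u'(x) = (5 - 3*x)*(x - 5).
u(x) = -1·x·(5 − x)^2 vanishes at x = 0 and x = 5, so u ∈ H^1_0(0, 5). Differentiate via the product rule and integrate the resulting polynomials term by term.
  ∫_0^5 u² dx = ∫_0^5 (x^6 - 20*x^5 + 150*x^4 - 500*x^3 + 625*x^2) dx. Term by term:
    ∫_0^5 x^6 dx = 78125/7;  ∫_0^5 -20*x^5 dx = -156250/3;  ∫_0^5 150*x^4 dx = 93750;
    ∫_0^5 -500*x^3 dx = -78125;  ∫_0^5 625*x^2 dx = 78125/3.
  Sum: 78125/7 − 156250/3 + 93750 − 78125 + 78125/3 = 15625/21.
  ∫_0^5 (u')² dx = ∫_0^5 (9*x^4 - 120*x^3 + 550*x^2 - 1000*x + 625) dx. Term by term:
    ∫_0^5 9*x^4 dx = 5625;  ∫_0^5 -120*x^3 dx = -18750;  ∫_0^5 550*x^2 dx = 68750/3;
    ∫_0^5 -1000*x dx = -12500;  ∫_0^5 625 dx = 3125.
  Sum: 5625 − 18750 + 68750/3 − 12500 + 3125 = 1250/3.
∫_0^5 u² dx = 15625/21, so ||u||_L² = 125*sqrt(21)/21.
∫_0^5 (u')² dx = 1250/3, so ||u'||_L² = 25*sqrt(6)/3.
Ratio ||u||_L² / ||u'||_L² = 5*sqrt(14)/14.
Sharp Poincaré constant on H^1_0(0, 5) is C_P = L/π = 5/π, achieved by sin(π/5·x).
A polynomial bump cannot attain the sharp Poincaré constant (only the first sine eigenfunction does), so the ratio is strictly less than C_P, consistent with ||u||_L² ≤ C_P ||u'||_L².


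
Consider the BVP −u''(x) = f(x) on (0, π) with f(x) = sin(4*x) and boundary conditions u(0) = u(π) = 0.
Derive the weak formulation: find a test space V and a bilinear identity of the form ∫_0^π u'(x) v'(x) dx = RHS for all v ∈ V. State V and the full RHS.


V = H^1_0(0, π) (so v(0) = v(π) = 0); weak form: ∫_0^π u'v' dx = ∫_0^π (sin(4*x)) v dx for all v ∈ V.

Multiply both sides by a test function v and integrate from 0 to π:
  ∫_0^π −u''(x) v(x) dx = ∫_0^π f(x) v(x) dx.
Integrate the LHS by parts once:
  ∫_0^π −u'' v dx = −[u'(x) v(x)]_0^π + ∫_0^π u'(x) v'(x) dx.
Thus ∫_0^π u'(x) v'(x) dx = ∫_0^π f(x) v(x) dx + [u'(x) v(x)]_0^π.
Choose V so that boundary terms are either known or forced to vanish.
u is Dirichlet: u(0) = u(π) = 0. Let V = H^1_0(0, π); then v(0) = v(π) = 0, and [u' v]_0^π = 0.
Weak formulation: find u (satisfying any essential BC) such that ∫_0^π u'(x) v'(x) dx = ∫_0^π f v dx for all v ∈ V.
Substituting f(x) = sin(4*x), the right-hand side is ∫_0^π (sin(4*x)) v dx.


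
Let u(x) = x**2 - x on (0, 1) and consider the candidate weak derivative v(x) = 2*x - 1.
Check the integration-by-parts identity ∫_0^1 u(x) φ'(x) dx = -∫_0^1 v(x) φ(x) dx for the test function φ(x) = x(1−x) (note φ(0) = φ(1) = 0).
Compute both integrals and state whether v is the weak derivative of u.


LHS = 0, RHS = 0. Yes, v = u' weakly.

u(x) = x**2 - x, classical derivative u'(x) = 2*x - 1.
φ(x) = x(1−x), so φ'(x) = 1 - 2*x.
Note φ(0) = φ(1) = 0, so the boundary term u·φ vanishes.
LHS = ∫_0^1 u(x) φ'(x) dx = ∫_0^1 (-2*x^3 + 3*x^2 - x) dx. Term by term:
  ∫_0^1 -2*x^3 dx = -1/2;  ∫_0^1 3*x^2 dx = 1;  ∫_0^1 -x dx = -1/2.
Sum: -1/2 + 1 − 1/2 = 0.
So LHS = 0.
∫_0^1 v(x) φ(x) dx = ∫_0^1 (-2*x^3 + 3*x^2 - x) dx. Term by term:
  ∫_0^1 -2*x^3 dx = -1/2;  ∫_0^1 3*x^2 dx = 1;  ∫_0^1 -x dx = -1/2.
Sum: -1/2 + 1 − 1/2 = 0.
So RHS = -∫_0^1 v(x) φ(x) dx = 0.
LHS = RHS, so the identity holds for this test φ.
Moreover u is smooth here and v(x) = u'(x) = 2*x - 1 pointwise, so the identity holds for every test function. Hence v is the weak derivative of u.


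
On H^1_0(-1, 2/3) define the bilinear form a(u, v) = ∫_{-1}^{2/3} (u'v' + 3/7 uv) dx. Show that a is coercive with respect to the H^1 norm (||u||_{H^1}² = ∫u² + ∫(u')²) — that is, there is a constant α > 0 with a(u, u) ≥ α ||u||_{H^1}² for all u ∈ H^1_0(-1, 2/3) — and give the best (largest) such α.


α = 3*(25 + 21*π^2)/(7*(25 + 9*π^2))

Coercivity of a(·,·) on H^1_0(-1, 2/3) means a(u, u) ≥ α ||u||_{H^1}² for every u ∈ H^1_0.
The interval has length L = 5/3, and Poincaré/coercivity depend only on L. Here a(u, u) = ∫(u')² + (3/7)·∫u².
Here 0 < c = 3/7 < 1. The condition a(u,u) ≥ α||u||_{H^1}² reads (1−α)∫(u')² ≥ (α−c)∫u². Any admissible α is ≤ 1 (rapidly oscillating u have ∫u²/∫(u')² → 0), and α = 1 would force 0 ≥ (1−c)∫u², impossible since c < 1; so 1−α > 0. By the sharp Poincaré inequality on H^1_0 of an interval of length L, ∫(u')² ≥ (π/L)²∫u² with equality for the first sine mode sin(π(x−x₀)/L) (x₀ the left endpoint), so the inequality holds for all u iff (1−α)(π/L)² ≥ α − c, i.e. α ≤ ((π/L)² + c)/((π/L)² + 1) = (1 + c(L/π)²)/(1 + (L/π)²). With (π/L)² = 9*π^2/25 and c = 3/7, the largest admissible constant is α = ((π/L)² + c)/((π/L)² + 1).
Simplifying, α = 3*(25 + 21*π^2)/(7*(25 + 9*π^2)).


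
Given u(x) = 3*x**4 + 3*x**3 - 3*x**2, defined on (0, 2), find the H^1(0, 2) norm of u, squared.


||u||_{H^1}^2 = 174544/35

The H^1 norm (squared) on an interval (0, L) is
  ||u||_{H^1}^2 = ∫_0^L u(x)^2 dx + ∫_0^L u'(x)^2 dx.
Compute u'(x) = 12*x**3 + 9*x**2 - 6*x.
Then u(x)^2 = 9*x**8 + 18*x**7 - 9*x**6 - 18*x**5 + 9*x**4 and u'(x)^2 = 144*x**6 + 216*x**5 - 63*x**4 - 108*x**3 + 36*x**2.
Integrate each monomial from 0 to 2 using ∫_0^2 c·x^n dx = c·2^(n+1)/(n+1):
  ∫_0^2 u(x)^2 dx = ∫_0^2 (9*x^8 + 18*x^7 - 9*x^6 - 18*x^5 + 9*x^4) dx. Term by term:
    ∫_0^2 9*x^8 dx = 512;  ∫_0^2 18*x^7 dx = 576;  ∫_0^2 -9*x^6 dx = -1152/7;
    ∫_0^2 -18*x^5 dx = -192;  ∫_0^2 9*x^4 dx = 288/5.
  Sum: 512 + 576 − 1152/7 − 192 + 288/5 = 27616/35.
  ∫_0^2 u'(x)^2 dx = ∫_0^2 (144*x^6 + 216*x^5 - 63*x^4 - 108*x^3 + 36*x^2) dx. Term by term:
    ∫_0^2 144*x^6 dx = 18432/7;  ∫_0^2 216*x^5 dx = 2304;  ∫_0^2 -63*x^4 dx = -2016/5;
    ∫_0^2 -108*x^3 dx = -432;  ∫_0^2 36*x^2 dx = 96.
  Sum: 18432/7 + 2304 − 2016/5 − 432 + 96 = 146928/35.
Adding: ||u||_{H^1}^2 = 27616/35 + 146928/35 = 174544/35.


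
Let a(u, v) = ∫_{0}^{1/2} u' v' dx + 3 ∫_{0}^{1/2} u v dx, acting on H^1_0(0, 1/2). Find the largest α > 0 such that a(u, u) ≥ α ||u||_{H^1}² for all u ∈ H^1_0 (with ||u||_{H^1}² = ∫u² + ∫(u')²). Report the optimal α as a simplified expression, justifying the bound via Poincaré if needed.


α = 1

Coercivity of a(·,·) on H^1_0(0, 1/2) means a(u, u) ≥ α ||u||_{H^1}² for every u ∈ H^1_0.
The interval has length L = 1/2, and Poincaré/coercivity depend only on L. Here a(u, u) = ∫(u')² + (3)·∫u².
Here c = 3 ≥ 1, so a(u,u) = ∫(u')² + c∫u² ≥ ∫(u')² + ∫u² = ||u||_{H^1}², i.e. α = 1 works. No larger α is possible: a(u,u) ≥ α||u||_{H^1}² means (1−α)∫(u')² ≥ (α−c)∫u², and for the modes u_n = sin(nπ(x−x₀)/L) (x₀ the left endpoint) one has ∫u_n²/∫(u_n')² = (L/(nπ))² → 0, so a(u_n,u_n)/||u_n||_{H^1}² → 1. Hence the optimal constant is α = 1.
Therefore α = 1.


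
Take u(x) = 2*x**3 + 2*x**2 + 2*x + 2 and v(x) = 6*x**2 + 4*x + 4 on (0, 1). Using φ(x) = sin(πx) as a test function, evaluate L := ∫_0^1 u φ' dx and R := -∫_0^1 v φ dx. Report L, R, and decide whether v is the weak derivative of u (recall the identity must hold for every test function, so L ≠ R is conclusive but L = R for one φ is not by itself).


LHS = -14/π + 24/π^3, RHS = -18/π + 24/π^3. No, v is not the weak derivative of u.

u(x) = 2*x**3 + 2*x**2 + 2*x + 2, classical derivative u'(x) = 6*x**2 + 4*x + 2.
φ(x) = sin(πx), so φ'(x) = π*cos(π*x).
Note φ(0) = φ(1) = 0, so the boundary term u·φ vanishes.
LHS = ∫_0^1 u(x) φ'(x) dx = ∫_0^1 (2*π*x^3*cos(π*x) + 2*π*x^2*cos(π*x) + 2*π*x*cos(π*x) + 2*π*cos(π*x)) dx. Term by term:
  ∫_0^1 2*π*cos(π*x) dx = 0;  ∫_0^1 2*π*x*cos(π*x) dx = -4/π;  ∫_0^1 2*π*x^2*cos(π*x) dx = -4/π;
  ∫_0^1 2*π*x^3*cos(π*x) dx = -6/π + 24/π^3.
Sum: 0 − 4/π − 4/π + -6/π + 24/π^3 = -14/π + 24/π^3.
So LHS = -14/π + 24/π^3.
∫_0^1 v(x) φ(x) dx = ∫_0^1 (6*x^2*sin(π*x) + 4*x*sin(π*x) + 4*sin(π*x)) dx. Term by term:
  ∫_0^1 4*sin(π*x) dx = 8/π;  ∫_0^1 4*x*sin(π*x) dx = 4/π;  ∫_0^1 6*x^2*sin(π*x) dx = -24/π^3 + 6/π.
Sum: 8/π + 4/π + -24/π^3 + 6/π = -24/π^3 + 18/π.
So RHS = -∫_0^1 v(x) φ(x) dx = -18/π + 24/π^3.
LHS − RHS = 4/π ≠ 0, so the identity fails.
(For a valid weak derivative the identity must hold for EVERY test function, in particular this one. The failure shows v is NOT the weak derivative of u.)
Correct weak derivative would be u'(x) = 6*x**2 + 4*x + 2.


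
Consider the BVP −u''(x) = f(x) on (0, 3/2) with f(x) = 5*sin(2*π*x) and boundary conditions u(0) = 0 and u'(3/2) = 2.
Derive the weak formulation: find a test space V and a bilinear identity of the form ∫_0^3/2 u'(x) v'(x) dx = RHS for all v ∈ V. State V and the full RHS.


V = {v ∈ H^1(0, 3/2) : v(0) = 0} (test functions vanish at x = 0 where u is specified); weak form: ∫_0^3/2 u'v' dx = ∫_0^3/2 (5*sin(2*π*x)) v dx + 2·v(3/2) for all v ∈ V.

Multiply both sides by a test function v and integrate from 0 to 3/2:
  ∫_0^3/2 −u''(x) v(x) dx = ∫_0^3/2 f(x) v(x) dx.
Integrate the LHS by parts once:
  ∫_0^3/2 −u'' v dx = −[u'(x) v(x)]_0^3/2 + ∫_0^3/2 u'(x) v'(x) dx.
Thus ∫_0^3/2 u'(x) v'(x) dx = ∫_0^3/2 f(x) v(x) dx + [u'(x) v(x)]_0^3/2.
Choose V so that boundary terms are either known or forced to vanish.
Mixed BC: u(0) = 0 (Dirichlet) and u'(3/2) = 2 (Neumann). Define V = {v ∈ H^1(0, 3/2) : v(0) = 0}. Then [u' v]_0^3/2 = u'(3/2)·v(3/2) − u'(0)·0 = 2·v(3/2).
Weak formulation: find u (satisfying any essential BC) such that ∫_0^3/2 u'(x) v'(x) dx = ∫_0^3/2 f v dx + 2·v(3/2) for all v ∈ V (Dirichlet at 0 absorbed into V; Neumann datum at x = 3/2 contributes the boundary term).
Substituting f(x) = 5*sin(2*π*x), the right-hand side is ∫_0^3/2 (5*sin(2*π*x)) v dx + 2·v(3/2).


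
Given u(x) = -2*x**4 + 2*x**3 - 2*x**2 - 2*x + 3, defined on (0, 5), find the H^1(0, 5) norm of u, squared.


||u||_{H^1}^2 = 71077745/63

The H^1 norm (squared) on an interval (0, L) is
  ||u||_{H^1}^2 = ∫_0^L u(x)^2 dx + ∫_0^L u'(x)^2 dx.
Compute u'(x) = -8*x**3 + 6*x**2 - 4*x - 2.
Then u(x)^2 = 4*x**8 - 8*x**7 + 12*x**6 - 16*x**4 + 20*x**3 - 8*x**2 - 12*x + 9 and u'(x)^2 = 64*x**6 - 96*x**5 + 100*x**4 - 16*x**3 - 8*x**2 + 16*x + 4.
Integrate each monomial from 0 to 5 using ∫_0^5 c·x^n dx = c·5^(n+1)/(n+1):
  ∫_0^5 u(x)^2 dx = ∫_0^5 (4*x^8 - 8*x^7 + 12*x^6 - 16*x^4 + 20*x^3 - 8*x^2 - 12*x + 9) dx. Term by term:
    ∫_0^5 4*x^8 dx = 7812500/9;  ∫_0^5 -8*x^7 dx = -390625;  ∫_0^5 12*x^6 dx = 937500/7;
    ∫_0^5 -16*x^4 dx = -10000;  ∫_0^5 20*x^3 dx = 3125;  ∫_0^5 -8*x^2 dx = -1000/3;
    ∫_0^5 -12*x dx = -150;  ∫_0^5 9 dx = 45.
  Sum: 7812500/9 − 390625 + 937500/7 − 10000 + 3125 − 1000/3 − 150 + 45 = 38054885/63.
  ∫_0^5 u'(x)^2 dx = ∫_0^5 (64*x^6 - 96*x^5 + 100*x^4 - 16*x^3 - 8*x^2 + 16*x + 4) dx. Term by term:
    ∫_0^5 64*x^6 dx = 5000000/7;  ∫_0^5 -96*x^5 dx = -250000;  ∫_0^5 100*x^4 dx = 62500;
    ∫_0^5 -16*x^3 dx = -2500;  ∫_0^5 -8*x^2 dx = -1000/3;  ∫_0^5 16*x dx = 200;
    ∫_0^5 4 dx = 20.
  Sum: 5000000/7 − 250000 + 62500 − 2500 − 1000/3 + 200 + 20 = 11007620/21.
Adding: ||u||_{H^1}^2 = 38054885/63 + 11007620/21 = 71077745/63.


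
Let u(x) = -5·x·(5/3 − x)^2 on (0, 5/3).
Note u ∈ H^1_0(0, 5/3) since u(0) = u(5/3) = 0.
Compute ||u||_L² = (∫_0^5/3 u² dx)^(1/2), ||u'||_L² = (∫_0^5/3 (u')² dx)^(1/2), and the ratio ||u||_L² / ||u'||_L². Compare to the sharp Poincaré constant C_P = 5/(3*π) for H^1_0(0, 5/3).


||u||_L² / ||u'||_L² = 5*sqrt(14)/42 < C_P = 5/(3*π).

u(x) = -5·x·(5/3 − x)^2, so u'(x) = -15*x^2 + 100*x/3 - 125/9.
u(x) = -5·x·(5/3 − x)^2 vanishes at x = 0 and x = 5/3, so u ∈ H^1_0(0, 5/3). Differentiate via the product rule and integrate the resulting polynomials term by term.
  ∫_0^5/3 u² dx = ∫_0^5/3 (25*x^6 - 500*x^5/3 + 1250*x^4/3 - 12500*x^3/27 + 15625*x^2/81) dx. Term by term:
    ∫_0^5/3 25*x^6 dx = 1953125/15309;  ∫_0^5/3 -500*x^5/3 dx = -3906250/6561;  ∫_0^5/3 1250*x^4/3 dx = 781250/729;
    ∫_0^5/3 -12500*x^3/27 dx = -1953125/2187;  ∫_0^5/3 15625*x^2/81 dx = 1953125/6561.
  Sum: 1953125/15309 − 3906250/6561 + 781250/729 − 1953125/2187 + 1953125/6561 = 390625/45927.
  ∫_0^5/3 (u')² dx = ∫_0^5/3 (225*x^4 - 1000*x^3 + 13750*x^2/9 - 25000*x/27 + 15625/81) dx. Term by term:
    ∫_0^5/3 225*x^4 dx = 15625/27;  ∫_0^5/3 -1000*x^3 dx = -156250/81;  ∫_0^5/3 13750*x^2/9 dx = 1718750/729;
    ∫_0^5/3 -25000*x/27 dx = -312500/243;  ∫_0^5/3 15625/81 dx = 78125/243.
  Sum: 15625/27 − 156250/81 + 1718750/729 − 312500/243 + 78125/243 = 31250/729.
∫_0^5/3 u² dx = 390625/45927, so ||u||_L² = 625*sqrt(7)/567.
∫_0^5/3 (u')² dx = 31250/729, so ||u'||_L² = 125*sqrt(2)/27.
Ratio ||u||_L² / ||u'||_L² = 5*sqrt(14)/42.
Sharp Poincaré constant on H^1_0(0, 5/3) is C_P = L/π = 5/(3*π), achieved by sin(3*π/5·x).
A polynomial bump cannot attain the sharp Poincaré constant (only the first sine eigenfunction does), so the ratio is strictly less than C_P, consistent with ||u||_L² ≤ C_P ||u'||_L².


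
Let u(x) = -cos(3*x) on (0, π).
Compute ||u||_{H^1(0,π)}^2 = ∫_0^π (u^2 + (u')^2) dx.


||u||_{H^1(0,π)}^2 = 5*π

u'(x) = 3*sin(3*x).
Expand u² and (u')² and integrate term by term on (0, π), using: for integers n ≥ 1, ∫_0^π sin²(nx) dx = ∫_0^π cos²(nx) dx = π/2; for n ≠ n', ∫_0^π sin(nx)sin(n'x) dx = ∫_0^π cos(nx)cos(n'x) dx = 0; and by product-to-sum, ∫_0^π sin(nx)cos(n'x) dx = ½∫_0^π [sin((n+n')x) + sin((n−n')x)] dx, which is 0 when n+n' is even and 2n/(n²−n'²) when n+n' is odd (it need not vanish on (0, π)).
  u² squared terms: (-1)²·∫cos(3x)² dx = 1·π/2 = π/2.
  So ∫_0^π u² dx = π/2.
  (u')² squared terms: (3)²·∫sin(3x)² dx = 9·π/2 = 9*π/2.
  So ∫_0^π (u')² dx = 9*π/2.
||u||_{H^1}^2 = (π/2) + (9*π/2) = 5*π.


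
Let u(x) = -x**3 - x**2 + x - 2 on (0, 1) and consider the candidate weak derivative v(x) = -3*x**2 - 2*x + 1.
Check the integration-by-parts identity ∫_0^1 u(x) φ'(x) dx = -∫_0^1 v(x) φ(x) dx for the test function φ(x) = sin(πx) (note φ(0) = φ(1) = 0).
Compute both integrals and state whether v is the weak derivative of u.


LHS = -12/π^3 + 3/π, RHS = -12/π^3 + 3/π. Yes, v = u' weakly.

u(x) = -x**3 - x**2 + x - 2, classical derivative u'(x) = -3*x**2 - 2*x + 1.
φ(x) = sin(πx), so φ'(x) = π*cos(π*x).
Note φ(0) = φ(1) = 0, so the boundary term u·φ vanishes.
LHS = ∫_0^1 u(x) φ'(x) dx = ∫_0^1 (-π*x^3*cos(π*x) - π*x^2*cos(π*x) + π*x*cos(π*x) - 2*π*cos(π*x)) dx. Term by term:
  ∫_0^1 -2*π*cos(π*x) dx = 0;  ∫_0^1 π*x*cos(π*x) dx = -2/π;  ∫_0^1 -π*x^2*cos(π*x) dx = 2/π;
  ∫_0^1 -π*x^3*cos(π*x) dx = -12/π^3 + 3/π.
Sum: 0 − 2/π + 2/π + -12/π^3 + 3/π = -12/π^3 + 3/π.
So LHS = -12/π^3 + 3/π.
∫_0^1 v(x) φ(x) dx = ∫_0^1 (-3*x^2*sin(π*x) - 2*x*sin(π*x) + sin(π*x)) dx. Term by term:
  ∫_0^1 -3*x^2*sin(π*x) dx = -3/π + 12/π^3;  ∫_0^1 -2*x*sin(π*x) dx = -2/π;  ∫_0^1 sin(π*x) dx = 2/π.
Sum: -3/π + 12/π^3 − 2/π + 2/π = -3/π + 12/π^3.
So RHS = -∫_0^1 v(x) φ(x) dx = -12/π^3 + 3/π.
LHS = RHS, so the identity holds for this test φ.
Moreover u is smooth here and v(x) = u'(x) = -3*x**2 - 2*x + 1 pointwise, so the identity holds for every test function. Hence v is the weak derivative of u.


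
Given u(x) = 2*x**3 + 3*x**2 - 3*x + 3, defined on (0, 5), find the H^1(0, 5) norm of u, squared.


||u||_{H^1}^2 = 1503185/14

The H^1 norm (squared) on an interval (0, L) is
  ||u||_{H^1}^2 = ∫_0^L u(x)^2 dx + ∫_0^L u'(x)^2 dx.
Compute u'(x) = 6*x**2 + 6*x - 3.
Then u(x)^2 = 4*x**6 + 12*x**5 - 3*x**4 - 6*x**3 + 27*x**2 - 18*x + 9 and u'(x)^2 = 36*x**4 + 72*x**3 - 36*x + 9.
Integrate each monomial from 0 to 5 using ∫_0^5 c·x^n dx = c·5^(n+1)/(n+1):
  ∫_0^5 u(x)^2 dx = ∫_0^5 (4*x^6 + 12*x^5 - 3*x^4 - 6*x^3 + 27*x^2 - 18*x + 9) dx. Term by term:
    ∫_0^5 4*x^6 dx = 312500/7;  ∫_0^5 12*x^5 dx = 31250;  ∫_0^5 -3*x^4 dx = -1875;
    ∫_0^5 -6*x^3 dx = -1875/2;  ∫_0^5 27*x^2 dx = 1125;  ∫_0^5 -18*x dx = -225;
    ∫_0^5 9 dx = 45.
  Sum: 312500/7 + 31250 − 1875 − 1875/2 + 1125 − 225 + 45 = 1036355/14.
  ∫_0^5 u'(x)^2 dx = ∫_0^5 (36*x^4 + 72*x^3 - 36*x + 9) dx. Term by term:
    ∫_0^5 36*x^4 dx = 22500;  ∫_0^5 72*x^3 dx = 11250;  ∫_0^5 -36*x dx = -450;
    ∫_0^5 9 dx = 45.
  Sum: 22500 + 11250 − 450 + 45 = 33345.
Adding: ||u||_{H^1}^2 = 1036355/14 + 33345 = 1503185/14.


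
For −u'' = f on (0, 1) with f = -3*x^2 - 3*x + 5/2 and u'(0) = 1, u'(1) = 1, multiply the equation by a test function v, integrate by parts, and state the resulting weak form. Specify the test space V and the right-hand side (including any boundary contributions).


V = H^1(0, 1) (v unrestricted at boundary; u is determined up to an additive constant); weak form: ∫_0^1 u'v' dx = ∫_0^1 (-3*x^2 - 3*x + 5/2) v dx + v(1) − v(0) for all v ∈ V.

Multiply both sides by a test function v and integrate from 0 to 1:
  ∫_0^1 −u''(x) v(x) dx = ∫_0^1 f(x) v(x) dx.
Integrate the LHS by parts once:
  ∫_0^1 −u'' v dx = −[u'(x) v(x)]_0^1 + ∫_0^1 u'(x) v'(x) dx.
Thus ∫_0^1 u'(x) v'(x) dx = ∫_0^1 f(x) v(x) dx + [u'(x) v(x)]_0^1.
Choose V so that boundary terms are either known or forced to vanish.
u has inhomogeneous Neumann u'(0) = 1, u'(1) = 1. [u' v]_0^1 = (1)·v(1) − (1)·v(0) = v(1) − v(0). Take V = H^1(0, 1); boundary term becomes part of RHS.
Weak formulation: find u (satisfying any essential BC) such that ∫_0^1 u'(x) v'(x) dx = ∫_0^1 f v dx + v(1) − v(0) for all v ∈ V (Neumann data are natural BCs: they enter the RHS as boundary terms).
Substituting f(x) = -3*x^2 - 3*x + 5/2, the right-hand side is ∫_0^1 (-3*x^2 - 3*x + 5/2) v dx + v(1) − v(0).
Compatibility check (pure Neumann): taking v ≡ 1 ∈ V gives 0 = ∫_0^1 f dx + (1) − (1), i.e. ∫_0^1 f dx must equal u'(0) − u'(1) = 0. Indeed ∫_0^1 (-3*x^2 - 3*x + 5/2) dx = 0, so the data are compatible. The solution is then unique only up to an additive constant (fix it e.g. by requiring ∫_0^1 u dx = 0).


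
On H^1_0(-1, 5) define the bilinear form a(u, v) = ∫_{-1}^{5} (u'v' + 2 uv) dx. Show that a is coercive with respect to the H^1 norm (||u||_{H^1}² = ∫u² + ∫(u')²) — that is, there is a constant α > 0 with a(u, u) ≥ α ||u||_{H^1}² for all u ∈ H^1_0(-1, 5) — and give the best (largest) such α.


α = 1

Coercivity of a(·,·) on H^1_0(-1, 5) means a(u, u) ≥ α ||u||_{H^1}² for every u ∈ H^1_0.
The interval has length L = 6, and Poincaré/coercivity depend only on L. Here a(u, u) = ∫(u')² + (2)·∫u².
Here c = 2 ≥ 1, so a(u,u) = ∫(u')² + c∫u² ≥ ∫(u')² + ∫u² = ||u||_{H^1}², i.e. α = 1 works. No larger α is possible: a(u,u) ≥ α||u||_{H^1}² means (1−α)∫(u')² ≥ (α−c)∫u², and for the modes u_n = sin(nπ(x−x₀)/L) (x₀ the left endpoint) one has ∫u_n²/∫(u_n')² = (L/(nπ))² → 0, so a(u_n,u_n)/||u_n||_{H^1}² → 1. Hence the optimal constant is α = 1.
Therefore α = 1.


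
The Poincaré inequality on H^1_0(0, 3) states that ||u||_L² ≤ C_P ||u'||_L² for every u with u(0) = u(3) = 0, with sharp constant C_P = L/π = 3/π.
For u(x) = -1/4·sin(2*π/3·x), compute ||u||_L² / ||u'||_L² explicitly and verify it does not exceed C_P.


||u||_L² / ||u'||_L² = 3/(2*π) < C_P = 3/π.

u(x) = -1/4·sin(2*π/3·x), so u'(x) = -π*cos(2*π*x/3)/6.
Writing u(x) = A·sin(kπx/L) with A = -1/4 and k = 2, use ∫_0^L sin²(kπx/L) dx = L/2 and ∫_0^L cos²(kπx/L) dx = L/2.
u² = 1/16·sin²(2*π/3·x) and (u')² = π^2/36·cos²(2*π/3·x), and each of sin², cos² integrates to L/2 = 3/2 over (0, 3).
∫_0^3 u² dx = 3/32, so ||u||_L² = sqrt(6)/8.
∫_0^3 (u')² dx = π^2/24, so ||u'||_L² = sqrt(6)*π/12.
Ratio ||u||_L² / ||u'||_L² = 3/(2*π).
Sharp Poincaré constant on H^1_0(0, 3) is C_P = L/π = 3/π, achieved by sin(π/3·x).
This is the k = 2 harmonic; the ratio L/(kπ) is strictly less than C_P = L/π, consistent with the sharp inequality ||u||_L² ≤ C_P ||u'||_L².


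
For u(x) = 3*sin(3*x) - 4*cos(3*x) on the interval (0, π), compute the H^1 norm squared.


||u||_{H^1(0,π)}^2 = 125*π

u'(x) = 12*sin(3*x) + 9*cos(3*x).
Expand u² and (u')² and integrate term by term on (0, π), using: for integers n ≥ 1, ∫_0^π sin²(nx) dx = ∫_0^π cos²(nx) dx = π/2; for n ≠ n', ∫_0^π sin(nx)sin(n'x) dx = ∫_0^π cos(nx)cos(n'x) dx = 0; and by product-to-sum, ∫_0^π sin(nx)cos(n'x) dx = ½∫_0^π [sin((n+n')x) + sin((n−n')x)] dx, which is 0 when n+n' is even and 2n/(n²−n'²) when n+n' is odd (it need not vanish on (0, π)).
  u² squared terms: (-4)²·∫cos(3x)² dx = 16·π/2 = 8*π;  (3)²·∫sin(3x)² dx = 9·π/2 = 9*π/2.
  u² cross terms: 2·(-4)·(3)·∫cos(3x)·sin(3x) dx = -24·(0) = 0.
  So ∫_0^π u² dx = 8*π + 9*π/2 + 0 = 25*π/2.
  (u')² squared terms: (9)²·∫cos(3x)² dx = 81·π/2 = 81*π/2;  (12)²·∫sin(3x)² dx = 144·π/2 = 72*π.
  (u')² cross terms: 2·(9)·(12)·∫cos(3x)·sin(3x) dx = 216·(0) = 0.
  So ∫_0^π (u')² dx = 81*π/2 + 72*π + 0 = 225*π/2.
||u||_{H^1}^2 = (25*π/2) + (225*π/2) = 125*π.


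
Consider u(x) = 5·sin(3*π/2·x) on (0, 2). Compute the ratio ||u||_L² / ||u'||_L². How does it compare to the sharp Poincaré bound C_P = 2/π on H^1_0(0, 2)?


||u||_L² / ||u'||_L² = 2/(3*π) < C_P = 2/π.

u(x) = 5·sin(3*π/2·x), so u'(x) = 15*π*cos(3*π*x/2)/2.
Writing u(x) = A·sin(kπx/L) with A = 5 and k = 3, use ∫_0^L sin²(kπx/L) dx = L/2 and ∫_0^L cos²(kπx/L) dx = L/2.
u² = 25·sin²(3*π/2·x) and (u')² = 225*π^2/4·cos²(3*π/2·x), and each of sin², cos² integrates to L/2 = 1 over (0, 2).
∫_0^2 u² dx = 25, so ||u||_L² = 5.
∫_0^2 (u')² dx = 225*π^2/4, so ||u'||_L² = 15*π/2.
Ratio ||u||_L² / ||u'||_L² = 2/(3*π).
Sharp Poincaré constant on H^1_0(0, 2) is C_P = L/π = 2/π, achieved by sin(π/2·x).
This is the k = 3 harmonic; the ratio L/(kπ) is strictly less than C_P = L/π, consistent with the sharp inequality ||u||_L² ≤ C_P ||u'||_L².


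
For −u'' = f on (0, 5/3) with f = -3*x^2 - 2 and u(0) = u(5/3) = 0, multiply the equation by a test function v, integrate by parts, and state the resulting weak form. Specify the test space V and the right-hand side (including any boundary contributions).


V = H^1_0(0, 5/3) (so v(0) = v(5/3) = 0); weak form: ∫_0^5/3 u'v' dx = ∫_0^5/3 (-3*x^2 - 2) v dx for all v ∈ V.

Multiply both sides by a test function v and integrate from 0 to 5/3:
  ∫_0^5/3 −u''(x) v(x) dx = ∫_0^5/3 f(x) v(x) dx.
Integrate the LHS by parts once:
  ∫_0^5/3 −u'' v dx = −[u'(x) v(x)]_0^5/3 + ∫_0^5/3 u'(x) v'(x) dx.
Thus ∫_0^5/3 u'(x) v'(x) dx = ∫_0^5/3 f(x) v(x) dx + [u'(x) v(x)]_0^5/3.
Choose V so that boundary terms are either known or forced to vanish.
u is Dirichlet: u(0) = u(5/3) = 0. Let V = H^1_0(0, 5/3); then v(0) = v(5/3) = 0, and [u' v]_0^5/3 = 0.
Weak formulation: find u (satisfying any essential BC) such that ∫_0^5/3 u'(x) v'(x) dx = ∫_0^5/3 f v dx for all v ∈ V.
Substituting f(x) = -3*x^2 - 2, the right-hand side is ∫_0^5/3 (-3*x^2 - 2) v dx.


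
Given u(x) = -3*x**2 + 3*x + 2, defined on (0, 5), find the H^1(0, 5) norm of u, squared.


||u||_{H^1}^2 = 7905/2

The H^1 norm (squared) on an interval (0, L) is
  ||u||_{H^1}^2 = ∫_0^L u(x)^2 dx + ∫_0^L u'(x)^2 dx.
Compute u'(x) = 3 - 6*x.
Then u(x)^2 = 9*x**4 - 18*x**3 - 3*x**2 + 12*x + 4 and u'(x)^2 = 36*x**2 - 36*x + 9.
Integrate each monomial from 0 to 5 using ∫_0^5 c·x^n dx = c·5^(n+1)/(n+1):
  ∫_0^5 u(x)^2 dx = ∫_0^5 (9*x^4 - 18*x^3 - 3*x^2 + 12*x + 4) dx. Term by term:
    ∫_0^5 9*x^4 dx = 5625;  ∫_0^5 -18*x^3 dx = -5625/2;  ∫_0^5 -3*x^2 dx = -125;
    ∫_0^5 12*x dx = 150;  ∫_0^5 4 dx = 20.
  Sum: 5625 − 5625/2 − 125 + 150 + 20 = 5715/2.
  ∫_0^5 u'(x)^2 dx = ∫_0^5 (36*x^2 - 36*x + 9) dx. Term by term:
    ∫_0^5 36*x^2 dx = 1500;  ∫_0^5 -36*x dx = -450;  ∫_0^5 9 dx = 45.
  Sum: 1500 − 450 + 45 = 1095.
Adding: ||u||_{H^1}^2 = 5715/2 + 1095 = 7905/2.


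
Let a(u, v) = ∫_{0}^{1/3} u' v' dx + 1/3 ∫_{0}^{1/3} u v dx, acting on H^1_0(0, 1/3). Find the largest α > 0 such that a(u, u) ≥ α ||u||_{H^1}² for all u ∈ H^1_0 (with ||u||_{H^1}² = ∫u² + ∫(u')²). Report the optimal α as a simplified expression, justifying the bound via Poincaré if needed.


α = (1 + 27*π^2)/(3*(1 + 9*π^2))

Coercivity of a(·,·) on H^1_0(0, 1/3) means a(u, u) ≥ α ||u||_{H^1}² for every u ∈ H^1_0.
The interval has length L = 1/3, and Poincaré/coercivity depend only on L. Here a(u, u) = ∫(u')² + (1/3)·∫u².
Here 0 < c = 1/3 < 1. The condition a(u,u) ≥ α||u||_{H^1}² reads (1−α)∫(u')² ≥ (α−c)∫u². Any admissible α is ≤ 1 (rapidly oscillating u have ∫u²/∫(u')² → 0), and α = 1 would force 0 ≥ (1−c)∫u², impossible since c < 1; so 1−α > 0. By the sharp Poincaré inequality on H^1_0 of an interval of length L, ∫(u')² ≥ (π/L)²∫u² with equality for the first sine mode sin(π(x−x₀)/L) (x₀ the left endpoint), so the inequality holds for all u iff (1−α)(π/L)² ≥ α − c, i.e. α ≤ ((π/L)² + c)/((π/L)² + 1) = (1 + c(L/π)²)/(1 + (L/π)²). With (π/L)² = 9*π^2 and c = 1/3, the largest admissible constant is α = ((π/L)² + c)/((π/L)² + 1).
Simplifying, α = (1 + 27*π^2)/(3*(1 + 9*π^2)).


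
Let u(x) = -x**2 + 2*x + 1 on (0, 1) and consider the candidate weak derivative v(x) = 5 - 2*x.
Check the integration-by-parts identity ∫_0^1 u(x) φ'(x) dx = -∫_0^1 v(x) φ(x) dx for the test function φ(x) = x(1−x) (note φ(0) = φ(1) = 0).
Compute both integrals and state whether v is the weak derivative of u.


LHS = -1/6, RHS = -2/3. No, v is not the weak derivative of u.

u(x) = -x**2 + 2*x + 1, classical derivative u'(x) = 2 - 2*x.
φ(x) = x(1−x), so φ'(x) = 1 - 2*x.
Note φ(0) = φ(1) = 0, so the boundary term u·φ vanishes.
LHS = ∫_0^1 u(x) φ'(x) dx = ∫_0^1 (2*x^3 - 5*x^2 + 1) dx. Term by term:
  ∫_0^1 2*x^3 dx = 1/2;  ∫_0^1 -5*x^2 dx = -5/3;  ∫_0^1 1 dx = 1.
Sum: 1/2 − 5/3 + 1 = -1/6.
So LHS = -1/6.
∫_0^1 v(x) φ(x) dx = ∫_0^1 (2*x^3 - 7*x^2 + 5*x) dx. Term by term:
  ∫_0^1 2*x^3 dx = 1/2;  ∫_0^1 -7*x^2 dx = -7/3;  ∫_0^1 5*x dx = 5/2.
Sum: 1/2 − 7/3 + 5/2 = 2/3.
So RHS = -∫_0^1 v(x) φ(x) dx = -2/3.
LHS − RHS = 1/2 ≠ 0, so the identity fails.
(For a valid weak derivative the identity must hold for EVERY test function, in particular this one. The failure shows v is NOT the weak derivative of u.)
Correct weak derivative would be u'(x) = 2 - 2*x.


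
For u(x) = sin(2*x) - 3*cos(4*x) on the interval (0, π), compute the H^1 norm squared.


||u||_{H^1(0,π)}^2 = 79*π

u'(x) = 12*sin(4*x) + 2*cos(2*x).
Expand u² and (u')² and integrate term by term on (0, π), using: for integers n ≥ 1, ∫_0^π sin²(nx) dx = ∫_0^π cos²(nx) dx = π/2; for n ≠ n', ∫_0^π sin(nx)sin(n'x) dx = ∫_0^π cos(nx)cos(n'x) dx = 0; and by product-to-sum, ∫_0^π sin(nx)cos(n'x) dx = ½∫_0^π [sin((n+n')x) + sin((n−n')x)] dx, which is 0 when n+n' is even and 2n/(n²−n'²) when n+n' is odd (it need not vanish on (0, π)).
  u² squared terms: (-3)²·∫cos(4x)² dx = 9·π/2 = 9*π/2;  (1)²·∫sin(2x)² dx = 1·π/2 = π/2.
  u² cross terms: 2·(-3)·(1)·∫cos(4x)·sin(2x) dx = -6·(0) = 0.
  So ∫_0^π u² dx = 9*π/2 + π/2 + 0 = 5*π.
  (u')² squared terms: (2)²·∫cos(2x)² dx = 4·π/2 = 2*π;  (12)²·∫sin(4x)² dx = 144·π/2 = 72*π.
  (u')² cross terms: 2·(2)·(12)·∫cos(2x)·sin(4x) dx = 48·(0) = 0.
  So ∫_0^π (u')² dx = 2*π + 72*π + 0 = 74*π.
||u||_{H^1}^2 = (5*π) + (74*π) = 79*π.


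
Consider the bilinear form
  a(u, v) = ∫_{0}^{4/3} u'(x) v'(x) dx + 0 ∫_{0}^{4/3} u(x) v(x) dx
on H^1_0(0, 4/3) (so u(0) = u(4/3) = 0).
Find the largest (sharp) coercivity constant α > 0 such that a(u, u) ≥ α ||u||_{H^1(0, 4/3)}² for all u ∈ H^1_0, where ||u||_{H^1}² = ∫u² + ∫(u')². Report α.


α = 9*π^2/(16 + 9*π^2)

Coercivity of a(·,·) on H^1_0(0, 4/3) means a(u, u) ≥ α ||u||_{H^1}² for every u ∈ H^1_0.
The interval has length L = 4/3, and Poincaré/coercivity depend only on L. Here a(u, u) = ∫(u')² + (0)·∫u².
Here c = 0, so a(u,u) = ∫(u')² alone. The condition a(u,u) ≥ α||u||_{H^1}² reads (1−α)∫(u')² ≥ (α−c)∫u². Any admissible α is ≤ 1 (rapidly oscillating u have ∫u²/∫(u')² → 0), and α = 1 would force 0 ≥ (1−c)∫u², impossible since c < 1; so 1−α > 0. By the sharp Poincaré inequality on H^1_0 of an interval of length L, ∫(u')² ≥ (π/L)²∫u² with equality for the first sine mode sin(π(x−x₀)/L) (x₀ the left endpoint), so the inequality holds for all u iff (1−α)(π/L)² ≥ α − c, i.e. α ≤ ((π/L)² + c)/((π/L)² + 1) = (1 + c(L/π)²)/(1 + (L/π)²). (Direct route, valid since c ≤ 0: Poincaré gives c∫u² ≥ c(L/π)²∫(u')², so a(u,u) ≥ (1 + c(L/π)²)∫(u')², while ||u||_{H^1}² ≤ (1 + (L/π)²)∫(u')²; dividing yields the same α.) With (π/L)² = 9*π^2/16 and c = 0, the largest admissible constant is α = ((π/L)² + c)/((π/L)² + 1).
Simplifying, α = 9*π^2/(16 + 9*π^2).


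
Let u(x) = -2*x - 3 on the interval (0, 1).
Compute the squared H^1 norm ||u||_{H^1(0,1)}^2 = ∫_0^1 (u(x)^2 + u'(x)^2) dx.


||u||_{H^1}^2 = 61/3

The H^1 norm (squared) on an interval (0, L) is
  ||u||_{H^1}^2 = ∫_0^L u(x)^2 dx + ∫_0^L u'(x)^2 dx.
Compute u'(x) = -2.
Then u(x)^2 = 4*x**2 + 12*x + 9 and u'(x)^2 = 4.
Integrate each monomial from 0 to 1 using ∫_0^1 c·x^n dx = c·1^(n+1)/(n+1):
  ∫_0^1 u(x)^2 dx = ∫_0^1 (4*x^2 + 12*x + 9) dx. Term by term:
    ∫_0^1 4*x^2 dx = 4/3;  ∫_0^1 12*x dx = 6;  ∫_0^1 9 dx = 9.
  Sum: 4/3 + 6 + 9 = 49/3.
  ∫_0^1 u'(x)^2 dx = ∫_0^1 (4) dx. Term by term:
    ∫_0^1 4 dx = 4.
Adding: ||u||_{H^1}^2 = 49/3 + 4 = 61/3.


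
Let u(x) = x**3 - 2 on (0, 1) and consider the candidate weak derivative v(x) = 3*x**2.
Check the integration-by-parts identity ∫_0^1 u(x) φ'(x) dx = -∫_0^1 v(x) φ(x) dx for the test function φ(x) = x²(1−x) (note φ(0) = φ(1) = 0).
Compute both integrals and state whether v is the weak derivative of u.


LHS = -1/10, RHS = -1/10. Yes, v = u' weakly.

u(x) = x**3 - 2, classical derivative u'(x) = 3*x**2.
φ(x) = x²(1−x), so φ'(x) = x*(2 - 3*x).
Note φ(0) = φ(1) = 0, so the boundary term u·φ vanishes.
LHS = ∫_0^1 u(x) φ'(x) dx = ∫_0^1 (-3*x^5 + 2*x^4 + 6*x^2 - 4*x) dx. Term by term:
  ∫_0^1 -3*x^5 dx = -1/2;  ∫_0^1 2*x^4 dx = 2/5;  ∫_0^1 6*x^2 dx = 2;
  ∫_0^1 -4*x dx = -2.
Sum: -1/2 + 2/5 + 2 − 2 = -1/10.
So LHS = -1/10.
∫_0^1 v(x) φ(x) dx = ∫_0^1 (-3*x^5 + 3*x^4) dx. Term by term:
  ∫_0^1 -3*x^5 dx = -1/2;  ∫_0^1 3*x^4 dx = 3/5.
Sum: -1/2 + 3/5 = 1/10.
So RHS = -∫_0^1 v(x) φ(x) dx = -1/10.
LHS = RHS, so the identity holds for this test φ.
Moreover u is smooth here and v(x) = u'(x) = 3*x**2 pointwise, so the identity holds for every test function. Hence v is the weak derivative of u.


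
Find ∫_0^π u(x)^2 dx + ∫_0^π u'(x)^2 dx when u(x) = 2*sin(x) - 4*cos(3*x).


||u||_{H^1(0,π)}^2 = 84*π

u'(x) = 12*sin(3*x) + 2*cos(x).
Expand u² and (u')² and integrate term by term on (0, π), using: for integers n ≥ 1, ∫_0^π sin²(nx) dx = ∫_0^π cos²(nx) dx = π/2; for n ≠ n', ∫_0^π sin(nx)sin(n'x) dx = ∫_0^π cos(nx)cos(n'x) dx = 0; and by product-to-sum, ∫_0^π sin(nx)cos(n'x) dx = ½∫_0^π [sin((n+n')x) + sin((n−n')x)] dx, which is 0 when n+n' is even and 2n/(n²−n'²) when n+n' is odd (it need not vanish on (0, π)).
  u² squared terms: (-4)²·∫cos(3x)² dx = 16·π/2 = 8*π;  (2)²·∫sin(x)² dx = 4·π/2 = 2*π.
  u² cross terms: 2·(-4)·(2)·∫cos(3x)·sin(x) dx = -16·(0) = 0.
  So ∫_0^π u² dx = 8*π + 2*π + 0 = 10*π.
  (u')² squared terms: (2)²·∫cos(x)² dx = 4·π/2 = 2*π;  (12)²·∫sin(3x)² dx = 144·π/2 = 72*π.
  (u')² cross terms: 2·(2)·(12)·∫cos(x)·sin(3x) dx = 48·(0) = 0.
  So ∫_0^π (u')² dx = 2*π + 72*π + 0 = 74*π.
||u||_{H^1}^2 = (10*π) + (74*π) = 84*π.


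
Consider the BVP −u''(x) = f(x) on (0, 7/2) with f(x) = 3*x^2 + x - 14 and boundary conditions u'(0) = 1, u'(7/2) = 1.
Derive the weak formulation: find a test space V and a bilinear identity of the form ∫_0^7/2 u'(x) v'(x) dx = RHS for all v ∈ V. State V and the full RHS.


V = H^1(0, 7/2) (v unrestricted at boundary; u is determined up to an additive constant); weak form: ∫_0^7/2 u'v' dx = ∫_0^7/2 (3*x^2 + x - 14) v dx + v(7/2) − v(0) for all v ∈ V.

Multiply both sides by a test function v and integrate from 0 to 7/2:
  ∫_0^7/2 −u''(x) v(x) dx = ∫_0^7/2 f(x) v(x) dx.
Integrate the LHS by parts once:
  ∫_0^7/2 −u'' v dx = −[u'(x) v(x)]_0^7/2 + ∫_0^7/2 u'(x) v'(x) dx.
Thus ∫_0^7/2 u'(x) v'(x) dx = ∫_0^7/2 f(x) v(x) dx + [u'(x) v(x)]_0^7/2.
Choose V so that boundary terms are either known or forced to vanish.
u has inhomogeneous Neumann u'(0) = 1, u'(7/2) = 1. [u' v]_0^7/2 = (1)·v(7/2) − (1)·v(0) = v(7/2) − v(0). Take V = H^1(0, 7/2); boundary term becomes part of RHS.
Weak formulation: find u (satisfying any essential BC) such that ∫_0^7/2 u'(x) v'(x) dx = ∫_0^7/2 f v dx + v(7/2) − v(0) for all v ∈ V (Neumann data are natural BCs: they enter the RHS as boundary terms).
Substituting f(x) = 3*x^2 + x - 14, the right-hand side is ∫_0^7/2 (3*x^2 + x - 14) v dx + v(7/2) − v(0).
Compatibility check (pure Neumann): taking v ≡ 1 ∈ V gives 0 = ∫_0^7/2 f dx + (1) − (1), i.e. ∫_0^7/2 f dx must equal u'(0) − u'(7/2) = 0. Indeed ∫_0^7/2 (3*x^2 + x - 14) dx = 0, so the data are compatible. The solution is then unique only up to an additive constant (fix it e.g. by requiring ∫_0^7/2 u dx = 0).


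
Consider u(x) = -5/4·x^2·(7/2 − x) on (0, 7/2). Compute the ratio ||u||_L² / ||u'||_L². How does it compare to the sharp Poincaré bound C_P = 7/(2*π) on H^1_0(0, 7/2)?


||u||_L² / ||u'||_L² = sqrt(14)/4 < C_P = 7/(2*π).

u(x) = -5/4·x^2·(7/2 − x), so u'(x) = 5*x*(3*x - 7)/4.
u(x) = -5/4·x^2·(7/2 − x) vanishes at x = 0 and x = 7/2, so u ∈ H^1_0(0, 7/2). Differentiate via the product rule and integrate the resulting polynomials term by term.
  ∫_0^7/2 u² dx = ∫_0^7/2 (25*x^6/16 - 175*x^5/16 + 1225*x^4/64) dx. Term by term:
    ∫_0^7/2 25*x^6/16 dx = 2941225/2048;  ∫_0^7/2 -175*x^5/16 dx = -20588575/6144;  ∫_0^7/2 1225*x^4/64 dx = 4117715/2048.
  Sum: 2941225/2048 − 20588575/6144 + 4117715/2048 = 588245/6144.
  ∫_0^7/2 (u')² dx = ∫_0^7/2 (225*x^4/16 - 525*x^3/8 + 1225*x^2/16) dx. Term by term:
    ∫_0^7/2 225*x^4/16 dx = 756315/512;  ∫_0^7/2 -525*x^3/8 dx = -1260525/512;  ∫_0^7/2 1225*x^2/16 dx = 420175/384.
  Sum: 756315/512 − 1260525/512 + 420175/384 = 84035/768.
∫_0^7/2 u² dx = 588245/6144, so ||u||_L² = 343*sqrt(30)/192.
∫_0^7/2 (u')² dx = 84035/768, so ||u'||_L² = 49*sqrt(105)/48.
Ratio ||u||_L² / ||u'||_L² = sqrt(14)/4.
Sharp Poincaré constant on H^1_0(0, 7/2) is C_P = L/π = 7/(2*π), achieved by sin(2*π/7·x).
A polynomial bump cannot attain the sharp Poincaré constant (only the first sine eigenfunction does), so the ratio is strictly less than C_P, consistent with ||u||_L² ≤ C_P ||u'||_L².
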